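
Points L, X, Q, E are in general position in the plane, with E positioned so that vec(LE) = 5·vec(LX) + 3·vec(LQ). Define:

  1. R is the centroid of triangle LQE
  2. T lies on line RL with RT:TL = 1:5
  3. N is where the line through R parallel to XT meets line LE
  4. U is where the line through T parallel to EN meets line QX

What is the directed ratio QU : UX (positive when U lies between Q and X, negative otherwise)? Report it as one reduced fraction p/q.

Set L = (0, 0), X = (1, 0), Q = (0, 1), E = (5, 3); any affine frame gives the same invariant.
1. R is the centroid of triangle LQE ⇒ R = (5/3, 4/3)
2. T lies on line RL with RT:TL = 1:5 ⇒ T = (25/18, 10/9)
3. N is where the line through R parallel to XT meets line LE ⇒ N = (120/79, 72/79)
4. U is where the line through T parallel to EN meets line QX ⇒ U = (65/144, 79/144)
U = Q + t·(X−Q) with t = 65/144, so QU:UX = t:(1−t) = 65/144:79/144

QU:UX = 65/79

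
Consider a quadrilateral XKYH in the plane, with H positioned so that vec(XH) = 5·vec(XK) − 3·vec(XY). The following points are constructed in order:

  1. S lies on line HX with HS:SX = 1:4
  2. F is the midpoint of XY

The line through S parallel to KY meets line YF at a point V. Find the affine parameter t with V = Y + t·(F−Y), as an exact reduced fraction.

Set X = (0, 0), K = (1, 0), Y = (0, 1), H = (5, -3); any affine frame gives the same invariant.
1. S lies on line HX with HS:SX = 1:4 ⇒ S = (4, -12/5)
2. F is the midpoint of XY ⇒ F = (0, 1/2)
through S parallel to KY: direction (-1, 1); meets YF at V = (0, 8/5)
V = Y + t·(F−Y) with t = -6/5

t = -6/5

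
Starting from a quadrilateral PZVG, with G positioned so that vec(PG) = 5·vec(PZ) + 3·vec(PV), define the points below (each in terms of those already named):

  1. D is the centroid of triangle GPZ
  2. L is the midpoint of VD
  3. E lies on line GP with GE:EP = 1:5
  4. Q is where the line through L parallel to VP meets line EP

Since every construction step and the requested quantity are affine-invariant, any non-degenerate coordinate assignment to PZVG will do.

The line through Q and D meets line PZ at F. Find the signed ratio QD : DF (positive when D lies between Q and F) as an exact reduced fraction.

Set P = (0, 0), Z = (1, 0), V = (0, 1), G = (5, 3); any affine frame gives the same invariant.
1. D is the centroid of triangle GPZ ⇒ D = (2, 1)
2. L is the midpoint of VD ⇒ L = (1, 1)
3. E lies on line GP with GE:EP = 1:5 ⇒ E = (25/6, 5/2)
4. Q is where the line through L parallel to VP meets line EP ⇒ Q = (1, 3/5)
line QD meets PZ at F = (-1/2, 0)
D = Q + t·(F−Q) with t = -2/3, so QD:DF = -2/3:5/3

QD:DF = -2/5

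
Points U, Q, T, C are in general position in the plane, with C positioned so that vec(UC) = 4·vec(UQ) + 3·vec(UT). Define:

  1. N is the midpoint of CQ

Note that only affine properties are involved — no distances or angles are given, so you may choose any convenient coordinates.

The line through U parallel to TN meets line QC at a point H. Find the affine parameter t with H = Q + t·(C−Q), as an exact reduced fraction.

Choose coordinates U = (0, 0), Q = (1, 0), T = (0, 1), C = (4, 3).
1. N is the midpoint of CQ ⇒ N = (5/2, 3/2)
through U parallel to TN: direction (5/2, 1/2); meets QC at H = (5/4, 1/4)
H = Q + t·(C−Q) with t = 1/12

t = 1/12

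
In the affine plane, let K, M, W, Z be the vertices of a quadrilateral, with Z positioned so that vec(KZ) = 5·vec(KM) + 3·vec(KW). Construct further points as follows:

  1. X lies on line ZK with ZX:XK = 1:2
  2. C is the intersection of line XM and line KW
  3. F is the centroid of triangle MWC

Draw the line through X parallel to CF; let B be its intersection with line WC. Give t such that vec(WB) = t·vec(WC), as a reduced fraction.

Work in coordinates with K = (0, 0), M = (1, 0), W = (0, 1), Z = (5, 3).
1. X lies on line ZK with ZX:XK = 1:2 ⇒ X = (10/3, 2)
2. C is the intersection of line XM and line KW ⇒ C = (0, -6/7)
3. F is the centroid of triangle MWC ⇒ F = (1/3, 1/21)
through X parallel to CF: direction (1/3, 19/21); meets WC at B = (0, -148/21)
B = W + t·(C−W) with t = 13/3

t = 13/3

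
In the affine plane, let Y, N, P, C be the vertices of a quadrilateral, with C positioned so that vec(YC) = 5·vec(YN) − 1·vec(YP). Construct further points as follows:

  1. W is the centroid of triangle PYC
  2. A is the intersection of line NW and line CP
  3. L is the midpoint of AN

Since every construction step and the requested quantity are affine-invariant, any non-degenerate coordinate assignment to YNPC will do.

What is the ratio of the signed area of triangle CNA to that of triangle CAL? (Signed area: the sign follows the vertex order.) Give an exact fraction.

[CNA]:[CAL] = -2

Work in coordinates with Y = (0, 0), N = (1, 0), P = (0, 1), C = (5, -1).
1. W is the centroid of triangle PYC ⇒ W = (5/3, 0)
2. A is the intersection of line NW and line CP ⇒ A = (5/2, 0)
3. L is the midpoint of AN ⇒ L = (7/4, 0)
2·[CNA] = -3/2, 2·[CAL] = 3/4
[CNA]:[CAL] = -3/2:3/4 = -2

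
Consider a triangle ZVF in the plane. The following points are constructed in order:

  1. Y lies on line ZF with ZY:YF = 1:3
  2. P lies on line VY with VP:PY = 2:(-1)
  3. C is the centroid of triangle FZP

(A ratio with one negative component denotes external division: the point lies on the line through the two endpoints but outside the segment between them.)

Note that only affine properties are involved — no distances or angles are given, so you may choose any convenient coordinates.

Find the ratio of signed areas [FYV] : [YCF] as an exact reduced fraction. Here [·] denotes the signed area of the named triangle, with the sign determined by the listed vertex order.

Set Z = (0, 0), V = (1, 0), F = (0, 1); any affine frame gives the same invariant.
1. Y lies on line ZF with ZY:YF = 1:3 ⇒ Y = (0, 1/4)
2. P lies on line VY with VP:PY = 2:(-1) ⇒ P = (-1, 1/2)
3. C is the centroid of triangle FZP ⇒ C = (-1/3, 1/2)
2·[FYV] = 3/4, 2·[YCF] = -1/4
[FYV]:[YCF] = 3/4:-1/4 = -3

[FYV]:[YCF] = -3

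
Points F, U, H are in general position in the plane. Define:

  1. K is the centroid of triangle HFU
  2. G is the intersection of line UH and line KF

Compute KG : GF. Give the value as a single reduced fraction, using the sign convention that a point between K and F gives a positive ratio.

Choose coordinates F = (0, 0), U = (1, 0), H = (0, 1).
1. K is the centroid of triangle HFU ⇒ K = (1/3, 1/3)
2. G is the intersection of line UH and line KF ⇒ G = (1/2, 1/2)
G = K + t·(F−K) with t = -1/2, so KG:GF = t:(1−t) = -1/2:3/2

KG:GF = -1/3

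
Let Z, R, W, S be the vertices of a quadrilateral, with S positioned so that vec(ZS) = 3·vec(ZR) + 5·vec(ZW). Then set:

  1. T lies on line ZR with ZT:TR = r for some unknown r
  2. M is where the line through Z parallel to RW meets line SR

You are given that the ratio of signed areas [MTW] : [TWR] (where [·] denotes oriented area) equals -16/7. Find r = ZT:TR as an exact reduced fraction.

Choose coordinates Z = (0, 0), R = (1, 0), W = (0, 1), S = (3, 5).
1. With ZT:TR = r, write λ = r/(r+1) so T = Z + λ·(R−Z); T is affine-linear in λ
2. M is where the line through Z parallel to RW meets line SR ⇒ M = (5/7, -5/7)
Every point depending on T is an affine combination of T and λ-independent points, so each such coordinate is linear in λ; the λ² term in each signed area is a multiple of (R−Z)×(R−Z) = 0, so 2·[MTW] and 2·[TWR] are each linear in λ. Evaluating at λ=0 and λ=1:
  2·[MTW] = 12/7·λ − 5/7,   2·[TWR] = λ − 1
So [MTW]:[TWR] = (12/7·λ − 5/7) / (λ − 1). Setting this equal to -16/7:
  12/7·λ − 5/7 = -16/7·(λ − 1)  ⇒  λ = 3/4
Then r = λ/(1−λ) = (3/4)/(1/4) = 3. Check: with r = 3, T = (3/4, 0) and [MTW]:[TWR] = -16/7 as required.

r = 3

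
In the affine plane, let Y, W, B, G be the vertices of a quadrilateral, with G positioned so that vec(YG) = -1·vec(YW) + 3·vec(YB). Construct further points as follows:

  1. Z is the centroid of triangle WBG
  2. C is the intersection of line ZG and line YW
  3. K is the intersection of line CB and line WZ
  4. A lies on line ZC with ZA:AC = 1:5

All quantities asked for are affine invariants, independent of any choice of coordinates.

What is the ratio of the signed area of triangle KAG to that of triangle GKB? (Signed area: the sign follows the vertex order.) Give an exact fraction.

[KAG]:[GKB] = 68/135

Work in coordinates with Y = (0, 0), W = (1, 0), B = (0, 1), G = (-1, 3).
1. Z is the centroid of triangle WBG ⇒ Z = (0, 4/3)
2. C is the intersection of line ZG and line YW ⇒ C = (4/5, 0)
3. K is the intersection of line CB and line WZ ⇒ K = (4, -4)
4. A lies on line ZC with ZA:AC = 1:5 ⇒ A = (2/15, 10/9)
2·[KAG] = -68/45, 2·[GKB] = -3
[KAG]:[GKB] = -68/45:-3 = 68/135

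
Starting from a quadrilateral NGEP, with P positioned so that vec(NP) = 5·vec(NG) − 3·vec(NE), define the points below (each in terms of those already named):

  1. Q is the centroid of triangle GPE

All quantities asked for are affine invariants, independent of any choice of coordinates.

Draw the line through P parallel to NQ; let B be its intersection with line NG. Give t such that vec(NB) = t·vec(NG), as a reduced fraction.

Set N = (0, 0), G = (1, 0), E = (0, 1), P = (5, -3); any affine frame gives the same invariant.
1. Q is the centroid of triangle GPE ⇒ Q = (2, -2/3)
through P parallel to NQ: direction (2, -2/3); meets NG at B = (-4, 0)
B = N + t·(G−N) with t = -4

t = -4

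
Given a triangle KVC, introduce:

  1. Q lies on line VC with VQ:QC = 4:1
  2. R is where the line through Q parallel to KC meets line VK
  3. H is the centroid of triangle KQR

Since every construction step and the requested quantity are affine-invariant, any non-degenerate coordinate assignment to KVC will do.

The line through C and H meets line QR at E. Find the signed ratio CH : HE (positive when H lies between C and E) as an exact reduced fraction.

CH:HE = 2

Assign K = (0, 0), V = (1, 0), C = (0, 1) — the answer is frame-independent, so this choice is without loss of generality.
1. Q lies on line VC with VQ:QC = 4:1 ⇒ Q = (1/5, 4/5)
2. R is where the line through Q parallel to KC meets line VK ⇒ R = (1/5, 0)
3. H is the centroid of triangle KQR ⇒ H = (2/15, 4/15)
line CH meets QR at E = (1/5, -1/10)
H = C + t·(E−C) with t = 2/3, so CH:HE = 2/3:1/3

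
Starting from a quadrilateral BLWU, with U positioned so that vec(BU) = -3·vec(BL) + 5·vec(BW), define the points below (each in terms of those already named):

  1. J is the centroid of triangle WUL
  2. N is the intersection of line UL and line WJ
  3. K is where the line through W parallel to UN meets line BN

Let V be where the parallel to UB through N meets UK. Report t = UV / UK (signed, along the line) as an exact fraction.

t = 5/4

Work in coordinates with B = (0, 0), L = (1, 0), W = (0, 1), U = (-3, 5).
1. J is the centroid of triangle WUL ⇒ J = (-2/3, 2)
2. N is the intersection of line UL and line WJ ⇒ N = (-1, 5/2)
3. K is where the line through W parallel to UN meets line BN ⇒ K = (-4/5, 2)
through N parallel to UB: direction (3, -5); meets UK at V = (-1/4, 5/4)
V = U + t·(K−U) with t = 5/4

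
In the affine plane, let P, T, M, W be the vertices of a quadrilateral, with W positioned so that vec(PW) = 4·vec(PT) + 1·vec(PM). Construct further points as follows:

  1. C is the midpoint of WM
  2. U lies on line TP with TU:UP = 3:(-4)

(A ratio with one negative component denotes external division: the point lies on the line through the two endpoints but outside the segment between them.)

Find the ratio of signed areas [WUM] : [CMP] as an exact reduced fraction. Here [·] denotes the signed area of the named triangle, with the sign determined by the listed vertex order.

Assign P = (0, 0), T = (1, 0), M = (0, 1), W = (4, 1) — the answer is frame-independent, so this choice is without loss of generality.
1. C is the midpoint of WM ⇒ C = (2, 1)
2. U lies on line TP with TU:UP = 3:(-4) ⇒ U = (4, 0)
2·[WUM] = -4, 2·[CMP] = 2
[WUM]:[CMP] = -4:2 = -2

[WUM]:[CMP] = -2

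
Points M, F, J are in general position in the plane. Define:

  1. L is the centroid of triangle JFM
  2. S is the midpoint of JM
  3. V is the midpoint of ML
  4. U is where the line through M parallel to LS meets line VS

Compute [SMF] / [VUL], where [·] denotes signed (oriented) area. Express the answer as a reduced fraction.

[SMF]:[VUL] = 6

Choose coordinates M = (0, 0), F = (1, 0), J = (0, 1).
1. L is the centroid of triangle JFM ⇒ L = (1/3, 1/3)
2. S is the midpoint of JM ⇒ S = (0, 1/2)
3. V is the midpoint of ML ⇒ V = (1/6, 1/6)
4. U is where the line through M parallel to LS meets line VS ⇒ U = (1/3, -1/6)
2·[SMF] = 1/2, 2·[VUL] = 1/12
[SMF]:[VUL] = 1/2:1/12 = 6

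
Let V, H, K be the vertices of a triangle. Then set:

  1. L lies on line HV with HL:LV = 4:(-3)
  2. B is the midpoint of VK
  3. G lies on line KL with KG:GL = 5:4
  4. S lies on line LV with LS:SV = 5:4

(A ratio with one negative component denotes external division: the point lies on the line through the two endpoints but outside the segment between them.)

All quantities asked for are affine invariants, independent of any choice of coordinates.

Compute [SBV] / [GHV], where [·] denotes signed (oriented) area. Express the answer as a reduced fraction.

[SBV]:[GHV] = 3/2

Set V = (0, 0), H = (1, 0), K = (0, 1); any affine frame gives the same invariant.
1. L lies on line HV with HL:LV = 4:(-3) ⇒ L = (-3, 0)
2. B is the midpoint of VK ⇒ B = (0, 1/2)
3. G lies on line KL with KG:GL = 5:4 ⇒ G = (-5/3, 4/9)
4. S lies on line LV with LS:SV = 5:4 ⇒ S = (-4/3, 0)
2·[SBV] = -2/3, 2·[GHV] = -4/9
[SBV]:[GHV] = -2/3:-4/9 = 3/2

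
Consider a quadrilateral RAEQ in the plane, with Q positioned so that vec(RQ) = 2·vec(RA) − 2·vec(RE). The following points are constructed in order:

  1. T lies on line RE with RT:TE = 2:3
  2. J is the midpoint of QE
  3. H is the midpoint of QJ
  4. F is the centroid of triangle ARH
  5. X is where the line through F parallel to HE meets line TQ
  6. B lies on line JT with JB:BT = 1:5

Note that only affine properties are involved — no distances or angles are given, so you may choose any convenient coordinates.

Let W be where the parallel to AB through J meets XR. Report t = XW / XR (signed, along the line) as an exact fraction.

Work in coordinates with R = (0, 0), A = (1, 0), E = (0, 1), Q = (2, -2).
1. T lies on line RE with RT:TE = 2:3 ⇒ T = (0, 2/5)
2. J is the midpoint of QE ⇒ J = (1, -1/2)
3. H is the midpoint of QJ ⇒ H = (3/2, -5/4)
4. F is the centroid of triangle ARH ⇒ F = (5/6, -5/12)
5. X is where the line through F parallel to HE meets line TQ ⇒ X = (13/9, -4/3)
6. B lies on line JT with JB:BT = 1:5 ⇒ B = (5/6, -7/20)
through J parallel to AB: direction (-1/6, -7/20); meets XR at W = (338/393, -104/131)
W = X + t·(R−X) with t = 53/131

t = 53/131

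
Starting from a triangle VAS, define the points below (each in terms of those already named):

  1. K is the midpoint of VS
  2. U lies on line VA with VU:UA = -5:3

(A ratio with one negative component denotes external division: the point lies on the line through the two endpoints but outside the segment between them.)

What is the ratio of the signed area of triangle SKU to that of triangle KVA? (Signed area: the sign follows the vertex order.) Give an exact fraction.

Assign V = (0, 0), A = (1, 0), S = (0, 1) — the answer is frame-independent, so this choice is without loss of generality.
1. K is the midpoint of VS ⇒ K = (0, 1/2)
2. U lies on line VA with VU:UA = -5:3 ⇒ U = (5/2, 0)
2·[SKU] = 5/4, 2·[KVA] = 1/2
[SKU]:[KVA] = 5/4:1/2 = 5/2

[SKU]:[KVA] = 5/2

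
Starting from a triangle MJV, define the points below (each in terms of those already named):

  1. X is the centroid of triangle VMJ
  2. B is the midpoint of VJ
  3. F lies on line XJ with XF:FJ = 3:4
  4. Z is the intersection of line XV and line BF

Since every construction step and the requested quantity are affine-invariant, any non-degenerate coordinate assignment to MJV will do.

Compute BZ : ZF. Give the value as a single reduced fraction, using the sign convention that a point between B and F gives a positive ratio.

BZ:ZF = -7/6

Assign M = (0, 0), J = (1, 0), V = (0, 1) — the answer is frame-independent, so this choice is without loss of generality.
1. X is the centroid of triangle VMJ ⇒ X = (1/3, 1/3)
2. B is the midpoint of VJ ⇒ B = (1/2, 1/2)
3. F lies on line XJ with XF:FJ = 3:4 ⇒ F = (13/21, 4/21)
4. Z is the intersection of line XV and line BF ⇒ Z = (4/3, -5/3)
Z = B + t·(F−B) with t = 7, so BZ:ZF = t:(1−t) = 7:-6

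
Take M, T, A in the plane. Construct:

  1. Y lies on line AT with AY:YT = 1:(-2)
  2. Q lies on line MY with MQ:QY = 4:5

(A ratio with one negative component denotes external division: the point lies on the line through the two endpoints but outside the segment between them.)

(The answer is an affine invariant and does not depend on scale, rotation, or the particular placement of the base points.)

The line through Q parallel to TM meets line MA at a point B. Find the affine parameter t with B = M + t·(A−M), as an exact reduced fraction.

t = 8/9

Choose coordinates M = (0, 0), T = (1, 0), A = (0, 1).
1. Y lies on line AT with AY:YT = 1:(-2) ⇒ Y = (-1, 2)
2. Q lies on line MY with MQ:QY = 4:5 ⇒ Q = (-4/9, 8/9)
through Q parallel to TM: direction (-1, 0); meets MA at B = (0, 8/9)
B = M + t·(A−M) with t = 8/9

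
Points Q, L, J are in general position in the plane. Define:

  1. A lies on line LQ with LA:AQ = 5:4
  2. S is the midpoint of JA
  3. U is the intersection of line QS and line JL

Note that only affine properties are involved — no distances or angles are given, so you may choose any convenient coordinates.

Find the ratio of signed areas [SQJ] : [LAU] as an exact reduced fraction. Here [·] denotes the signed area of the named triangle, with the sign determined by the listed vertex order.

Assign Q = (0, 0), L = (1, 0), J = (0, 1) — the answer is frame-independent, so this choice is without loss of generality.
1. A lies on line LQ with LA:AQ = 5:4 ⇒ A = (4/9, 0)
2. S is the midpoint of JA ⇒ S = (2/9, 1/2)
3. U is the intersection of line QS and line JL ⇒ U = (4/13, 9/13)
2·[SQJ] = -2/9, 2·[LAU] = -5/13
[SQJ]:[LAU] = -2/9:-5/13 = 26/45

[SQJ]:[LAU] = 26/45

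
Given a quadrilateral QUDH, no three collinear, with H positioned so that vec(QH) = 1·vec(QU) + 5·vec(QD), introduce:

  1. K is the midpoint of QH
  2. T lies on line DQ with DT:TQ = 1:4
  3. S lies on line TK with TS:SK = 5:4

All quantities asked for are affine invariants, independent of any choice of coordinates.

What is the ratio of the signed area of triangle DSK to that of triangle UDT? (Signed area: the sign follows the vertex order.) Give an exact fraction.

[DSK]:[UDT] = 2/9

Assign Q = (0, 0), U = (1, 0), D = (0, 1), H = (1, 5) — the answer is frame-independent, so this choice is without loss of generality.
1. K is the midpoint of QH ⇒ K = (1/2, 5/2)
2. T lies on line DQ with DT:TQ = 1:4 ⇒ T = (0, 4/5)
3. S lies on line TK with TS:SK = 5:4 ⇒ S = (5/18, 157/90)
2·[DSK] = 2/45, 2·[UDT] = 1/5
[DSK]:[UDT] = 2/45:1/5 = 2/9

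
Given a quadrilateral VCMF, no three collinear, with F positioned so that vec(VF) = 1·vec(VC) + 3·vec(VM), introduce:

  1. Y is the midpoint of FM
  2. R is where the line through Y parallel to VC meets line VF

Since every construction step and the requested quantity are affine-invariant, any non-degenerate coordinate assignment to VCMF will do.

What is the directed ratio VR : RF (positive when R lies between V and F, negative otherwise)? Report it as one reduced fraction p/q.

VR:RF = 2

Choose coordinates V = (0, 0), C = (1, 0), M = (0, 1), F = (1, 3).
1. Y is the midpoint of FM ⇒ Y = (1/2, 2)
2. R is where the line through Y parallel to VC meets line VF ⇒ R = (2/3, 2)
R = V + t·(F−V) with t = 2/3, so VR:RF = t:(1−t) = 2/3:1/3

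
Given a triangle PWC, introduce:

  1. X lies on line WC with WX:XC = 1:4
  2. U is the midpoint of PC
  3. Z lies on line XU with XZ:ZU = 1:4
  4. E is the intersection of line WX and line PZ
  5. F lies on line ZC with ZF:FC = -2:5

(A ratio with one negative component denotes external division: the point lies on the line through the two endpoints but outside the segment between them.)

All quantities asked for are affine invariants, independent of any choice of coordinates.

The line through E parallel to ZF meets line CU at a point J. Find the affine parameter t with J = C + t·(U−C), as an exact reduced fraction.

Work in coordinates with P = (0, 0), W = (1, 0), C = (0, 1).
1. X lies on line WC with WX:XC = 1:4 ⇒ X = (4/5, 1/5)
2. U is the midpoint of PC ⇒ U = (0, 1/2)
3. Z lies on line XU with XZ:ZU = 1:4 ⇒ Z = (16/25, 13/50)
4. E is the intersection of line WX and line PZ ⇒ E = (32/45, 13/45)
5. F lies on line ZC with ZF:FC = -2:5 ⇒ F = (16/15, -7/30)
through E parallel to ZF: direction (32/75, -37/75); meets CU at J = (0, 10/9)
J = C + t·(U−C) with t = -2/9

t = -2/9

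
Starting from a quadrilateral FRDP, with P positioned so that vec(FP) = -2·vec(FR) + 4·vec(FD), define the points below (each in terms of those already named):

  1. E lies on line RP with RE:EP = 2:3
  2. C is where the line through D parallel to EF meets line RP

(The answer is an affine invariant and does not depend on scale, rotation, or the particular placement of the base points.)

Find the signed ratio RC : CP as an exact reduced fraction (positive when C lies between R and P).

Work in coordinates with F = (0, 0), R = (1, 0), D = (0, 1), P = (-2, 4).
1. E lies on line RP with RE:EP = 2:3 ⇒ E = (-1/5, 8/5)
2. C is where the line through D parallel to EF meets line RP ⇒ C = (-1/20, 7/5)
C = R + t·(P−R) with t = 7/20, so RC:CP = t:(1−t) = 7/20:13/20

RC:CP = 7/13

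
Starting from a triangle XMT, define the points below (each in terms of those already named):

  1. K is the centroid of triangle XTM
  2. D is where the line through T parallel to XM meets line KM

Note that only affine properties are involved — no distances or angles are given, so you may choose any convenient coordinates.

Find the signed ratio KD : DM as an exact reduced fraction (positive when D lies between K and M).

Work in coordinates with X = (0, 0), M = (1, 0), T = (0, 1).
1. K is the centroid of triangle XTM ⇒ K = (1/3, 1/3)
2. D is where the line through T parallel to XM meets line KM ⇒ D = (-1, 1)
D = K + t·(M−K) with t = -2, so KD:DM = t:(1−t) = -2:3

KD:DM = -2/3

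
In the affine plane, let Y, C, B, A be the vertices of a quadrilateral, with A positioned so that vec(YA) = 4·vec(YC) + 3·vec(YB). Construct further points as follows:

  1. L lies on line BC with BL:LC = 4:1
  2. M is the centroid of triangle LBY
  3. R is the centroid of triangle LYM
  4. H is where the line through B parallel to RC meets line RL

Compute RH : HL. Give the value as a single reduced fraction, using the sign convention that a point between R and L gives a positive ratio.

RH:HL = -5/4

Set Y = (0, 0), C = (1, 0), B = (0, 1), A = (4, 3); any affine frame gives the same invariant.
1. L lies on line BC with BL:LC = 4:1 ⇒ L = (4/5, 1/5)
2. M is the centroid of triangle LBY ⇒ M = (4/15, 2/5)
3. R is the centroid of triangle LYM ⇒ R = (16/45, 1/5)
4. H is where the line through B parallel to RC meets line RL ⇒ H = (116/45, 1/5)
H = R + t·(L−R) with t = 5, so RH:HL = t:(1−t) = 5:-4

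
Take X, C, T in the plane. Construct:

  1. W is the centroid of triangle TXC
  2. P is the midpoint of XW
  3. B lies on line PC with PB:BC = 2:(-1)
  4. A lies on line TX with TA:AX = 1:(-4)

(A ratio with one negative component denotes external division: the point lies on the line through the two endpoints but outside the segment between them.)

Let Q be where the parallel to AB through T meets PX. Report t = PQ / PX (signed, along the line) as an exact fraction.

Set X = (0, 0), C = (1, 0), T = (0, 1); any affine frame gives the same invariant.
1. W is the centroid of triangle TXC ⇒ W = (1/3, 1/3)
2. P is the midpoint of XW ⇒ P = (1/6, 1/6)
3. B lies on line PC with PB:BC = 2:(-1) ⇒ B = (11/6, -1/6)
4. A lies on line TX with TA:AX = 1:(-4) ⇒ A = (0, 4/3)
through T parallel to AB: direction (11/6, -3/2); meets PX at Q = (11/20, 11/20)
Q = P + t·(X−P) with t = -23/10

t = -23/10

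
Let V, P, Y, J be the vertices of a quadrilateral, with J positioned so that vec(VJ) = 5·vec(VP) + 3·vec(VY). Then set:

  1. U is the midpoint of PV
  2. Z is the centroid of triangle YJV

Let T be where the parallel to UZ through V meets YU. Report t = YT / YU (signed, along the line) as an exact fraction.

t = 7/11

Choose coordinates V = (0, 0), P = (1, 0), Y = (0, 1), J = (5, 3).
1. U is the midpoint of PV ⇒ U = (1/2, 0)
2. Z is the centroid of triangle YJV ⇒ Z = (5/3, 4/3)
through V parallel to UZ: direction (7/6, 4/3); meets YU at T = (7/22, 4/11)
T = Y + t·(U−Y) with t = 7/11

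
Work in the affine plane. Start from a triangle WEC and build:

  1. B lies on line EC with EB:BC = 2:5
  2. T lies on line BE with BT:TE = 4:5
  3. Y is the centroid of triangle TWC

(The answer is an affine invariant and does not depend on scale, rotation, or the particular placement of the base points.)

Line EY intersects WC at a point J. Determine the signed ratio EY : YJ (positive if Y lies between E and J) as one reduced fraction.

EY:YJ = 136/53

Choose coordinates W = (0, 0), E = (1, 0), C = (0, 1).
1. B lies on line EC with EB:BC = 2:5 ⇒ B = (5/7, 2/7)
2. T lies on line BE with BT:TE = 4:5 ⇒ T = (53/63, 10/63)
3. Y is the centroid of triangle TWC ⇒ Y = (53/189, 73/189)
line EY meets WC at J = (0, 73/136)
Y = E + t·(J−E) with t = 136/189, so EY:YJ = 136/189:53/189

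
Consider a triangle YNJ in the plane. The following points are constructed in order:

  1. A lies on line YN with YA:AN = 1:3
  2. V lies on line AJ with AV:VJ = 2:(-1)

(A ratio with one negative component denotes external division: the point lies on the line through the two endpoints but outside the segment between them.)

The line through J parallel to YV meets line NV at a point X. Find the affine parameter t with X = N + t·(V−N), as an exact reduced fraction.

Set Y = (0, 0), N = (1, 0), J = (0, 1); any affine frame gives the same invariant.
1. A lies on line YN with YA:AN = 1:3 ⇒ A = (1/4, 0)
2. V lies on line AJ with AV:VJ = 2:(-1) ⇒ V = (-1/4, 2)
through J parallel to YV: direction (-1/4, 2); meets NV at X = (-3/32, 7/4)
X = N + t·(V−N) with t = 7/8

t = 7/8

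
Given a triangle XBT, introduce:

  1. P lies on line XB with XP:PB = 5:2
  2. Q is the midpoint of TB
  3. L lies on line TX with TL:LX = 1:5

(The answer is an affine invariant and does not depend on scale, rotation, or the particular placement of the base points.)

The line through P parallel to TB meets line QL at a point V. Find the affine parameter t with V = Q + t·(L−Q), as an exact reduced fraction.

t = 12/7

Work in coordinates with X = (0, 0), B = (1, 0), T = (0, 1).
1. P lies on line XB with XP:PB = 5:2 ⇒ P = (5/7, 0)
2. Q is the midpoint of TB ⇒ Q = (1/2, 1/2)
3. L lies on line TX with TL:LX = 1:5 ⇒ L = (0, 5/6)
through P parallel to TB: direction (1, -1); meets QL at V = (-5/14, 15/14)
V = Q + t·(L−Q) with t = 12/7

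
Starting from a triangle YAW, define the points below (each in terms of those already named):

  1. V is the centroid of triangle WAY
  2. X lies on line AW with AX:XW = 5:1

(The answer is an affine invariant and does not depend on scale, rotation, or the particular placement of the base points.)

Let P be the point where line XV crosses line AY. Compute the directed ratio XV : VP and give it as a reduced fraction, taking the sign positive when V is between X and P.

Work in coordinates with Y = (0, 0), A = (1, 0), W = (0, 1).
1. V is the centroid of triangle WAY ⇒ V = (1/3, 1/3)
2. X lies on line AW with AX:XW = 5:1 ⇒ X = (1/6, 5/6)
line XV meets AY at P = (4/9, 0)
V = X + t·(P−X) with t = 3/5, so XV:VP = 3/5:2/5

XV:VP = 3/2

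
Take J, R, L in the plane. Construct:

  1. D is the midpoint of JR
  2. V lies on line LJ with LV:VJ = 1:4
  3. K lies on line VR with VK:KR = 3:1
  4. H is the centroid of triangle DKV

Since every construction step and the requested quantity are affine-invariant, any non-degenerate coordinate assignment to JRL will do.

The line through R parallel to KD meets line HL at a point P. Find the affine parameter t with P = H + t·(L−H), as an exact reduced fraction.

Assign J = (0, 0), R = (1, 0), L = (0, 1) — the answer is frame-independent, so this choice is without loss of generality.
1. D is the midpoint of JR ⇒ D = (1/2, 0)
2. V lies on line LJ with LV:VJ = 1:4 ⇒ V = (0, 4/5)
3. K lies on line VR with VK:KR = 3:1 ⇒ K = (3/4, 1/5)
4. H is the centroid of triangle DKV ⇒ H = (5/12, 1/3)
through R parallel to KD: direction (-1/4, -1/5); meets HL at P = (3/4, -1/5)
P = H + t·(L−H) with t = -4/5

t = -4/5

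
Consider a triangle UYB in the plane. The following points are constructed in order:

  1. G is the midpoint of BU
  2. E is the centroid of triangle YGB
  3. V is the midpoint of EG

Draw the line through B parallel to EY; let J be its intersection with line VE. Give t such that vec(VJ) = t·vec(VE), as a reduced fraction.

t = 3

Choose coordinates U = (0, 0), Y = (1, 0), B = (0, 1).
1. G is the midpoint of BU ⇒ G = (0, 1/2)
2. E is the centroid of triangle YGB ⇒ E = (1/3, 1/2)
3. V is the midpoint of EG ⇒ V = (1/6, 1/2)
through B parallel to EY: direction (2/3, -1/2); meets VE at J = (2/3, 1/2)
J = V + t·(E−V) with t = 3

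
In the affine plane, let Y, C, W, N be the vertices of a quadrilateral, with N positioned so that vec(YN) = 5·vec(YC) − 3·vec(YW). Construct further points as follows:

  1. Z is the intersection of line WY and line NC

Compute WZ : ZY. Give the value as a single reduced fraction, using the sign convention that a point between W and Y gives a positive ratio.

WZ:ZY = 1/3

Work in coordinates with Y = (0, 0), C = (1, 0), W = (0, 1), N = (5, -3).
1. Z is the intersection of line WY and line NC ⇒ Z = (0, 3/4)
Z = W + t·(Y−W) with t = 1/4, so WZ:ZY = t:(1−t) = 1/4:3/4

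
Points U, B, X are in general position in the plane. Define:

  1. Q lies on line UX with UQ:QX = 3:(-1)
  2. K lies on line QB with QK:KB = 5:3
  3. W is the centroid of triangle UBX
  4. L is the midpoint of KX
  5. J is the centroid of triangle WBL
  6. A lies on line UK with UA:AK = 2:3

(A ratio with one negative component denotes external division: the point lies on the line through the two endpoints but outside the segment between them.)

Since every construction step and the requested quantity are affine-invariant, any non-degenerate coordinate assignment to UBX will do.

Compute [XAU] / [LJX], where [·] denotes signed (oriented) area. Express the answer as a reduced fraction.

Set U = (0, 0), B = (1, 0), X = (0, 1); any affine frame gives the same invariant.
1. Q lies on line UX with UQ:QX = 3:(-1) ⇒ Q = (0, 3/2)
2. K lies on line QB with QK:KB = 5:3 ⇒ K = (5/8, 9/16)
3. W is the centroid of triangle UBX ⇒ W = (1/3, 1/3)
4. L is the midpoint of KX ⇒ L = (5/16, 25/32)
5. J is the centroid of triangle WBL ⇒ J = (79/144, 107/288)
6. A lies on line UK with UA:AK = 2:3 ⇒ A = (1/4, 9/40)
2·[XAU] = -1/4, 2·[LJX] = -11/144
[XAU]:[LJX] = -1/4:-11/144 = 36/11

[XAU]:[LJX] = 36/11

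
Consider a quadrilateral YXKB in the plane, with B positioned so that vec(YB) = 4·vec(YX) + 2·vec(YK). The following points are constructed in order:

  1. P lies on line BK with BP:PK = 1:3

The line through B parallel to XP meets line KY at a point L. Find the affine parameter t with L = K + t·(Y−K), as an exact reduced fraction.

t = 5/2

Assign Y = (0, 0), X = (1, 0), K = (0, 1), B = (4, 2) — the answer is frame-independent, so this choice is without loss of generality.
1. P lies on line BK with BP:PK = 1:3 ⇒ P = (3, 7/4)
through B parallel to XP: direction (2, 7/4); meets KY at L = (0, -3/2)
L = K + t·(Y−K) with t = 5/2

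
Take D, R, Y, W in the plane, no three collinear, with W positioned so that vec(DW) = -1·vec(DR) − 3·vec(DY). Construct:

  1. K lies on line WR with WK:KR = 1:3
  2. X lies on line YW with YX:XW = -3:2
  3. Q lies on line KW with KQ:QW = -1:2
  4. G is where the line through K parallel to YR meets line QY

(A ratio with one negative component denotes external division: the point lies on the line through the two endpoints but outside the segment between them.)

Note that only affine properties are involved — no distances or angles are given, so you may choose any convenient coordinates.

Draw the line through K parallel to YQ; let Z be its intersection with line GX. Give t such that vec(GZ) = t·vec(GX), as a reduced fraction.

Set D = (0, 0), R = (1, 0), Y = (0, 1), W = (-1, -3); any affine frame gives the same invariant.
1. K lies on line WR with WK:KR = 1:3 ⇒ K = (-1/2, -9/4)
2. X lies on line YW with YX:XW = -3:2 ⇒ X = (-3, -11)
3. Q lies on line KW with KQ:QW = -1:2 ⇒ Q = (0, -3/2)
4. G is where the line through K parallel to YR meets line QY ⇒ G = (0, -11/4)
through K parallel to YQ: direction (0, -5/2); meets GX at Z = (-1/2, -33/8)
Z = G + t·(X−G) with t = 1/6

t = 1/6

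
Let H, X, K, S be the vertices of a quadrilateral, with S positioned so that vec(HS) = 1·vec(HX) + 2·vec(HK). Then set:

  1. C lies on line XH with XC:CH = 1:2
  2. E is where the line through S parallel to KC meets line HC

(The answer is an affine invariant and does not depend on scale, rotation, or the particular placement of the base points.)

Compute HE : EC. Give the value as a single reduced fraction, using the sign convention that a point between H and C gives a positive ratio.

HE:EC = -7/5

Assign H = (0, 0), X = (1, 0), K = (0, 1), S = (1, 2) — the answer is frame-independent, so this choice is without loss of generality.
1. C lies on line XH with XC:CH = 1:2 ⇒ C = (2/3, 0)
2. E is where the line through S parallel to KC meets line HC ⇒ E = (7/3, 0)
E = H + t·(C−H) with t = 7/2, so HE:EC = t:(1−t) = 7/2:-5/2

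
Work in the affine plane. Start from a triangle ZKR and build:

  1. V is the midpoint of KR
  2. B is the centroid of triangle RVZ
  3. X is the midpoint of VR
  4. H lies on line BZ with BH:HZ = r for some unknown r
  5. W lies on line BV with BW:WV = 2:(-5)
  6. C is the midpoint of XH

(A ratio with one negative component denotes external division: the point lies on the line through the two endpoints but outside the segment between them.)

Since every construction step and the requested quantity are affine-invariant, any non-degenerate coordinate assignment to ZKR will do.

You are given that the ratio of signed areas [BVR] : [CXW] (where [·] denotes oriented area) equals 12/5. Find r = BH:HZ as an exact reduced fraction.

Assign Z = (0, 0), K = (1, 0), R = (0, 1) — the answer is frame-independent, so this choice is without loss of generality.
1. V is the midpoint of KR ⇒ V = (1/2, 1/2)
2. B is the centroid of triangle RVZ ⇒ B = (1/6, 1/2)
3. X is the midpoint of VR ⇒ X = (1/4, 3/4)
4. With BH:HZ = r, write λ = r/(r+1) so H = B + λ·(Z−B); H is affine-linear in λ
5. W lies on line BV with BW:WV = 2:(-5) ⇒ W = (-1/18, 1/2)
6. C is the midpoint of XH ⇒ C is an affine combination of earlier points and hence also affine-linear in λ
Every point depending on H is an affine combination of H and λ-independent points, so each such coordinate is linear in λ; the λ² term in each signed area is a multiple of (Z−B)×(Z−B) = 0, so 2·[BVR] and 2·[CXW] are each linear in λ. Evaluating at λ=0 and λ=1:
  2·[BVR] = 1/6,   2·[CXW] = 1/18·λ + 1/36
So [BVR]:[CXW] = (1/6) / (1/18·λ + 1/36). Setting this equal to 12/5:
  1/6 = 12/5·(1/18·λ + 1/36)  ⇒  λ = 3/4
Then r = λ/(1−λ) = (3/4)/(1/4) = 3. Check: with r = 3, H = (1/24, 1/8) and [BVR]:[CXW] = 12/5 as required.

r = 3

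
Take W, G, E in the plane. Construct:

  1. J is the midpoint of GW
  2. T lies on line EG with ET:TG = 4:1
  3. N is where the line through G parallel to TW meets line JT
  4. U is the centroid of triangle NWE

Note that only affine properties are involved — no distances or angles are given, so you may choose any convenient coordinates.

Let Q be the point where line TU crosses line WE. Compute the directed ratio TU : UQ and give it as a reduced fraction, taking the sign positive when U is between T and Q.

Assign W = (0, 0), G = (1, 0), E = (0, 1) — the answer is frame-independent, so this choice is without loss of generality.
1. J is the midpoint of GW ⇒ J = (1/2, 0)
2. T lies on line EG with ET:TG = 4:1 ⇒ T = (4/5, 1/5)
3. N is where the line through G parallel to TW meets line JT ⇒ N = (1/5, -1/5)
4. U is the centroid of triangle NWE ⇒ U = (1/15, 4/15)
line TU meets WE at Q = (0, 3/11)
U = T + t·(Q−T) with t = 11/12, so TU:UQ = 11/12:1/12

TU:UQ = 11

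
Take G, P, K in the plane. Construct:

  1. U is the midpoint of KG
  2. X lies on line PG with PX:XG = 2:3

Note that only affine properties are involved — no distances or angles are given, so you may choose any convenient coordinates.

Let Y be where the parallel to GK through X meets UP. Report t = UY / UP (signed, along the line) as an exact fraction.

t = 3/5

Work in coordinates with G = (0, 0), P = (1, 0), K = (0, 1).
1. U is the midpoint of KG ⇒ U = (0, 1/2)
2. X lies on line PG with PX:XG = 2:3 ⇒ X = (3/5, 0)
through X parallel to GK: direction (0, 1); meets UP at Y = (3/5, 1/5)
Y = U + t·(P−U) with t = 3/5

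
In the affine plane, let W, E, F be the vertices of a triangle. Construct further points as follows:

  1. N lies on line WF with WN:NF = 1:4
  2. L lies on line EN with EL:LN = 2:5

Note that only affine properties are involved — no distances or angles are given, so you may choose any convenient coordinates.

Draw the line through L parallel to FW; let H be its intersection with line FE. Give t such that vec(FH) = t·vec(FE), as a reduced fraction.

t = 5/7

Assign W = (0, 0), E = (1, 0), F = (0, 1) — the answer is frame-independent, so this choice is without loss of generality.
1. N lies on line WF with WN:NF = 1:4 ⇒ N = (0, 1/5)
2. L lies on line EN with EL:LN = 2:5 ⇒ L = (5/7, 2/35)
through L parallel to FW: direction (0, -1); meets FE at H = (5/7, 2/7)
H = F + t·(E−F) with t = 5/7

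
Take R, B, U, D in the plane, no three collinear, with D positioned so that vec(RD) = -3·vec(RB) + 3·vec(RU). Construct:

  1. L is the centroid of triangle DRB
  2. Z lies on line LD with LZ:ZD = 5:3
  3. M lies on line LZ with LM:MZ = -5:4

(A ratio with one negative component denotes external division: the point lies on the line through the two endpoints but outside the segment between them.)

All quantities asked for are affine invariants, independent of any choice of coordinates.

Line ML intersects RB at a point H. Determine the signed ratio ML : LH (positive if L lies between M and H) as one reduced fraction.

ML:LH = 25/4

Set R = (0, 0), B = (1, 0), U = (0, 1), D = (-3, 3); any affine frame gives the same invariant.
1. L is the centroid of triangle DRB ⇒ L = (-2/3, 1)
2. Z lies on line LD with LZ:ZD = 5:3 ⇒ Z = (-17/8, 9/4)
3. M lies on line LZ with LM:MZ = -5:4 ⇒ M = (-191/24, 29/4)
line ML meets RB at H = (1/2, 0)
L = M + t·(H−M) with t = 25/29, so ML:LH = 25/29:4/29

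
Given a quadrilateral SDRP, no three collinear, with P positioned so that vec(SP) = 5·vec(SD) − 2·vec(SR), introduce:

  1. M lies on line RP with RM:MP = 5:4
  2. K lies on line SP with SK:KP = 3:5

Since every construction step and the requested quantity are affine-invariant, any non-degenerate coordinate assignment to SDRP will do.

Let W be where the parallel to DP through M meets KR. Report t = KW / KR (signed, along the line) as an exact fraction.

Assign S = (0, 0), D = (1, 0), R = (0, 1), P = (5, -2) — the answer is frame-independent, so this choice is without loss of generality.
1. M lies on line RP with RM:MP = 5:4 ⇒ M = (25/9, -2/3)
2. K lies on line SP with SK:KP = 3:5 ⇒ K = (15/8, -3/4)
through M parallel to DP: direction (4, -2); meets KR at W = (25/39, 47/117)
W = K + t·(R−K) with t = 77/117

t = 77/117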